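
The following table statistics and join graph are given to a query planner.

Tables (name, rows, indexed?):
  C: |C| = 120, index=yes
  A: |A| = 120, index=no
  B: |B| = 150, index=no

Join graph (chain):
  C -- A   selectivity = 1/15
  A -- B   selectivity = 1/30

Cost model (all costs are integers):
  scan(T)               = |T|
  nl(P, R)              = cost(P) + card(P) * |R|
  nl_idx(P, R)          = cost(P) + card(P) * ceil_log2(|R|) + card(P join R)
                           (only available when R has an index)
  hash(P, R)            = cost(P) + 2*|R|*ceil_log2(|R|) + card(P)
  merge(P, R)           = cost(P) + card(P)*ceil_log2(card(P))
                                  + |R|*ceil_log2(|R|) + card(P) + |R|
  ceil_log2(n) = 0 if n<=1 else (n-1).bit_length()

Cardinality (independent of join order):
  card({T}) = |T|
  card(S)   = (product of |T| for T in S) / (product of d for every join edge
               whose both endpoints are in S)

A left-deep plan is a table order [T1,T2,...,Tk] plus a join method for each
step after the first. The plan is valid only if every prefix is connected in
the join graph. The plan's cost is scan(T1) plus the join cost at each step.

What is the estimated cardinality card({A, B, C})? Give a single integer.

Tables in S: A(120), B(150), C(120)
Edges inside S: C-A(d=15), A-B(d=30)
numerator = 120 * 150 * 120 = 2160000
denominator = 15 * 30 = 450
card(S) = 2160000 / 450 = 4800

4800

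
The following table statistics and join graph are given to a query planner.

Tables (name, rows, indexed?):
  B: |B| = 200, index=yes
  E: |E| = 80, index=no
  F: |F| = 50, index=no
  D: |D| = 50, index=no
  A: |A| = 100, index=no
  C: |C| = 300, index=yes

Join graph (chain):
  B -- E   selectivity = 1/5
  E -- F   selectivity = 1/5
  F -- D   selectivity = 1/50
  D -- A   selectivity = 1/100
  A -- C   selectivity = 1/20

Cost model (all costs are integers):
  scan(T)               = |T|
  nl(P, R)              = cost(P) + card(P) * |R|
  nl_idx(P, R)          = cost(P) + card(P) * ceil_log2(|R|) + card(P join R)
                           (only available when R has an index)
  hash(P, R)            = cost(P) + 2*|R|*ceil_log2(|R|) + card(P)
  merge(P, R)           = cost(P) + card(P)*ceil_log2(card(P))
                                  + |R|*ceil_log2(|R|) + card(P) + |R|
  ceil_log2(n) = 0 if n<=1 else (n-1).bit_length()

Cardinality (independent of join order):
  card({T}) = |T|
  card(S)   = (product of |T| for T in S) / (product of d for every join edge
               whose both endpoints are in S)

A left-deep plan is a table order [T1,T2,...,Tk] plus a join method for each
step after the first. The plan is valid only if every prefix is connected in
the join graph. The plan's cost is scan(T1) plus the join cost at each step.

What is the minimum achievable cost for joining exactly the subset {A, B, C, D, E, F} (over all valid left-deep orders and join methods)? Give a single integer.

Selinger DP over subsets of {A,B,C,D,E,F}:
  {B}: scan cost=200, card=200
  {E}: scan cost=80, card=80
  {F}: scan cost=50, card=50
  {D}: scan cost=50, card=50
  {A}: scan cost=100, card=100
  {C}: scan cost=300, card=300
  {BE}: card=3200; try (E,hash)→1520, (B,merge)→2520, (E,merge)→2640, (B,hash)→3360, (B,nl_idx)→3920, (B,nl)→16080 …(+1); best=1520 via (E,hash)
  {EF}: card=800; try (F,hash)→760, (E,merge)→1040, (F,merge)→1070, (E,hash)→1220, (E,nl)→4050, (F,nl)→4080; best=760 via (F,hash)
  {DF}: card=50; try (F,hash)→700, (D,hash)→700, (F,merge)→750, (D,merge)→750, (F,nl)→2550, (D,nl)→2550; best=700 via (F,hash)
  {AD}: card=50; try (D,hash)→800, (A,merge)→1200, (D,merge)→1250, (A,hash)→1500, (A,nl)→5050, (D,nl)→5100; best=800 via (D,hash)
  {AC}: card=1500; try (A,hash)→2000, (C,nl_idx)→2500, (C,merge)→3900, (A,merge)→4100, (C,hash)→5600, (C,nl)→30100 …(+1); best=2000 via (A,hash)
  {BEF}: card=32000; try (B,hash)→4760, (F,hash)→5320, (B,merge)→11360, (B,nl_idx)→39160, (F,merge)→43470, (B,nl)→160760 …(+1); best=4760 via (B,hash)
  {DEF}: card=800; try (E,merge)→1690, (E,hash)→1870, (D,hash)→2160, (E,nl)→4700, (D,merge)→9910, (D,nl)→40760; best=1690 via (E,merge)
  {ADF}: card=50; try (F,hash)→1450, (F,merge)→1500, (A,merge)→1850, (A,hash)→2150, (F,nl)→3300, (A,nl)→5700; best=1450 via (F,hash)
  {ACD}: card=750; try (C,nl_idx)→2000, (D,hash)→4100, (C,merge)→4150, (C,hash)→6250, (C,nl)→15800, (D,merge)→20350 …(+1); best=2000 via (C,nl_idx)
  {BDEF}: card=32000; try (B,hash)→5690, (B,merge)→12290, (D,hash)→37360, (B,nl_idx)→40090, (B,nl)→161690, (D,merge)→517110 …(+1); best=5690 via (B,hash)
  {ADEF}: card=800; try (E,merge)→2440, (E,hash)→2620, (A,hash)→3890, (E,nl)→5450, (A,merge)→11290, (A,nl)→81690; best=2440 via (E,merge)
  {ACDF}: card=750; try (C,nl_idx)→2650, (F,hash)→3350, (C,merge)→4800, (C,hash)→6900, (F,merge)→10600, (C,nl)→16450 …(+1); best=2650 via (C,nl_idx)
  {ABDEF}: card=32000; try (B,hash)→6440, (B,merge)→13040, (A,hash)→39090, (B,nl_idx)→40840, (B,nl)→162440, (A,merge)→518490 …(+1); best=6440 via (B,hash)
  {ACDEF}: card=12000; try (E,hash)→4520, (C,hash)→8640, (E,merge)→11540, (C,merge)→14240, (C,nl_idx)→21640, (E,nl)→62650 …(+1); best=4520 via (E,hash)
  {ABCDEF}: card=480000; try (B,hash)→19720, (C,hash)→43840, (B,merge)→186320, (C,merge)→521440, (B,nl_idx)→580520, (C,nl_idx)→774440 …(+2); best=19720 via (B,hash)

19720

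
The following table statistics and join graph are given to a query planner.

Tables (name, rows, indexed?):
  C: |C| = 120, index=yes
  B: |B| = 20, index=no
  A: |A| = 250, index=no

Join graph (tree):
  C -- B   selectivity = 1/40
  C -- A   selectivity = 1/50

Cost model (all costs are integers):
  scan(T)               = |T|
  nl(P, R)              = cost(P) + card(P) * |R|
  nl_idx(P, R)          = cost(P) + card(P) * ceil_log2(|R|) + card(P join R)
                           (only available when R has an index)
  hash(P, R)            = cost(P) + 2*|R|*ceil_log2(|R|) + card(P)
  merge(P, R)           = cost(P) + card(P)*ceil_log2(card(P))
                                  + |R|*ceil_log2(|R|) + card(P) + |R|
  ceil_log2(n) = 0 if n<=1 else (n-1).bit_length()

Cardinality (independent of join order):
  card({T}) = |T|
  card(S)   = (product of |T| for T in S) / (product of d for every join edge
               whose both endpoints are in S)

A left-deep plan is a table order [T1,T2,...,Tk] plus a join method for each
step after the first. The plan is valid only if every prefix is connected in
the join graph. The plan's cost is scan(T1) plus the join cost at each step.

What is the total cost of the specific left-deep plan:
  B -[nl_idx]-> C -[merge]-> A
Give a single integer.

step 1: scan B: cost=20, card=20
step 2: join C via nl_idx
    card(P join C) = 20*120/(40) = 60
    cost = 20 + 20*7 + 60 = 220
step 3: join A via merge
    card(P join A) = 60*250/(50) = 300
    cost = 220 + 60*6 + 250*8 + 60 + 250 = 2890

2890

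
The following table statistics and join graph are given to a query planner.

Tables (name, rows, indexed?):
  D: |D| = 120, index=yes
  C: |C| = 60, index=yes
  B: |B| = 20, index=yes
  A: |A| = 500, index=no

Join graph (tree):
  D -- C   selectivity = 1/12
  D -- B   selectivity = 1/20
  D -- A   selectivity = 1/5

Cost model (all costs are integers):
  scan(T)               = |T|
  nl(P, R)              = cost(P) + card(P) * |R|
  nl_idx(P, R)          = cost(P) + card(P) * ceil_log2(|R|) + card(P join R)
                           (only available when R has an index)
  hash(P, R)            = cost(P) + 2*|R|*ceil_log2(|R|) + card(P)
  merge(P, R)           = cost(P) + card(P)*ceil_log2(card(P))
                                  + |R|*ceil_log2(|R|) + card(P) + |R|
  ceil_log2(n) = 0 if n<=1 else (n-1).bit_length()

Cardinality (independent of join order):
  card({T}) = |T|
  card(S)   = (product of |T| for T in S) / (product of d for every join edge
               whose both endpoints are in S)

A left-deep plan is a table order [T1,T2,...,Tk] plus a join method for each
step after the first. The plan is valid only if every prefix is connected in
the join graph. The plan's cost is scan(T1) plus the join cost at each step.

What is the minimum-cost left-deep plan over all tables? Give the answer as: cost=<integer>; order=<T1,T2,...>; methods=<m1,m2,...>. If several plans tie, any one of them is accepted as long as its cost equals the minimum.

Selinger DP (subsets sized 1..n):
  {D}: scan cost=120, card=120
  {C}: scan cost=60, card=60
  {B}: scan cost=20, card=20
  {A}: scan cost=500, card=500
  {CD}: card=600; try (C,hash)→960, (D,nl_idx)→1080, (D,merge)→1440, (C,nl_idx)→1440, (C,merge)→1500, (D,hash)→1800 …(+2); best=960 via (C,hash)
  {BD}: card=120; try (D,nl_idx)→280, (B,hash)→440, (B,nl_idx)→840, (D,merge)→1100, (B,merge)→1200, (D,hash)→1720 …(+2); best=280 via (D,nl_idx)
  {AD}: card=12000; try (D,hash)→2680, (A,merge)→6080, (D,merge)→6460, (A,hash)→9240, (D,nl_idx)→16000, (A,nl)→60120 …(+1); best=2680 via (D,hash)
  {BCD}: card=600; try (C,hash)→1120, (C,nl_idx)→1600, (C,merge)→1660, (B,hash)→1760, (B,nl_idx)→4560, (C,nl)→7480 …(+2); best=1120 via (C,hash)
  {ACD}: card=60000; try (A,hash)→10560, (A,merge)→12560, (C,hash)→15400, (C,nl_idx)→134680, (C,merge)→183100, (A,nl)→300960 …(+1); best=10560 via (A,hash)
  {ABD}: card=12000; try (A,merge)→6240, (A,hash)→9400, (B,hash)→14880, (A,nl)→60280, (B,nl_idx)→74680, (B,merge)→182800 …(+1); best=6240 via (A,merge)
  {ABCD}: card=60000; try (A,hash)→10720, (A,merge)→12720, (C,hash)→18960, (B,hash)→70760, (C,nl_idx)→138240, (C,merge)→186660 …(+5); best=10720 via (A,hash)

cost=10720; order=B,D,C,A; methods=nl_idx,hash,hash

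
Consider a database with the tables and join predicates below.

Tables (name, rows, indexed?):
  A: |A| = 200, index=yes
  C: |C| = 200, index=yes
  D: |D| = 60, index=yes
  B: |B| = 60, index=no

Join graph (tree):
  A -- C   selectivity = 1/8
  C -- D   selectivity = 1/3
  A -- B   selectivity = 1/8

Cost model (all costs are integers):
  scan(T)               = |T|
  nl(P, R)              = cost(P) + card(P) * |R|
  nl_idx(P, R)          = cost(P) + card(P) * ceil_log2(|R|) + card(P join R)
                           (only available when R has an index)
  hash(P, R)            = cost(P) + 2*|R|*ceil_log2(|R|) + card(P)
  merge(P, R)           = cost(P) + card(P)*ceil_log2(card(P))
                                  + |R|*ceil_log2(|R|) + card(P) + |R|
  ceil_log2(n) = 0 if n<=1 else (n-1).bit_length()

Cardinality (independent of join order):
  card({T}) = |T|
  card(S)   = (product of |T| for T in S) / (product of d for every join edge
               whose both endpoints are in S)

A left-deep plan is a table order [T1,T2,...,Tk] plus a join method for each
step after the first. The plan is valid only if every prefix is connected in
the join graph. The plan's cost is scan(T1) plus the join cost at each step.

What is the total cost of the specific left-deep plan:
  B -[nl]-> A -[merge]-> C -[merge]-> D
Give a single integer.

step 1: scan B: cost=60, card=60
step 2: join A via nl
    card(P join A) = 60*200/(8) = 1500
    cost = 60 + 60*200 = 12060
step 3: join C via merge
    card(P join C) = 1500*200/(8) = 37500
    cost = 12060 + 1500*11 + 200*8 + 1500 + 200 = 31860
step 4: join D via merge
    card(P join D) = 37500*60/(3) = 750000
    cost = 31860 + 37500*16 + 60*6 + 37500 + 60 = 669780

669780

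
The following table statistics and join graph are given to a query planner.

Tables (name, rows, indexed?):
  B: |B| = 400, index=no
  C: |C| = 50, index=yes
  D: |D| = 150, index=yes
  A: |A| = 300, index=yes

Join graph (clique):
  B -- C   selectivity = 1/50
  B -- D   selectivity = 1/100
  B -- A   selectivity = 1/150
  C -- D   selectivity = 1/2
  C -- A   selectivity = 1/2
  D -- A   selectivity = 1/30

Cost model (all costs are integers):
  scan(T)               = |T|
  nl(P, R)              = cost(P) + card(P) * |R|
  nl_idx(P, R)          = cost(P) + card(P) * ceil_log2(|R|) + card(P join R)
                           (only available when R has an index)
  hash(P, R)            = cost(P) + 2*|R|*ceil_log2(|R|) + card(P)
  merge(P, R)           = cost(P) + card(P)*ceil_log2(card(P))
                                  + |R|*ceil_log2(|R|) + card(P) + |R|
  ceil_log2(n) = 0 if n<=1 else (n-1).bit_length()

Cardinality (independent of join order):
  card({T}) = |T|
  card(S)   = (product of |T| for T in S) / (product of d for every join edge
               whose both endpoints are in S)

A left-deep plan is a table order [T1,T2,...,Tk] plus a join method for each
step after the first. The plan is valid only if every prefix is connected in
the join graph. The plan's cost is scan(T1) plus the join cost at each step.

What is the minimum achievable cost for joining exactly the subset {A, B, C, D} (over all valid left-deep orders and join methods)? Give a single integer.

Selinger DP over subsets of {A,B,C,D}:
  {B}: scan cost=400, card=400
  {C}: scan cost=50, card=50
  {D}: scan cost=150, card=150
  {A}: scan cost=300, card=300
  {BC}: card=400; try (C,hash)→1400, (C,nl_idx)→3200, (B,merge)→4400, (C,merge)→4750, (B,hash)→7300, (B,nl)→20050 …(+1); best=1400 via (C,hash)
  {BD}: card=600; try (D,hash)→3200, (D,nl_idx)→4200, (B,merge)→5500, (D,merge)→5750, (B,hash)→7500, (B,nl)→60150 …(+1); best=3200 via (D,hash)
  {AB}: card=800; try (A,nl_idx)→4800, (A,hash)→6200, (B,merge)→7300, (A,merge)→7400, (B,hash)→7800, (B,nl)→120300 …(+1); best=4800 via (A,nl_idx)
  {CD}: card=3750; try (C,hash)→900, (D,merge)→1750, (C,merge)→1850, (D,hash)→2500, (D,nl_idx)→4200, (C,nl_idx)→4800 …(+2); best=900 via (C,hash)
  {AC}: card=7500; try (C,hash)→1200, (A,merge)→3400, (C,merge)→3650, (A,hash)→5500, (A,nl_idx)→8000, (C,nl_idx)→9600 …(+2); best=1200 via (C,hash)
  {AD}: card=1500; try (D,hash)→3000, (A,nl_idx)→3000, (D,nl_idx)→4200, (A,merge)→4500, (D,merge)→4650, (A,hash)→5700 …(+2); best=3000 via (D,hash)
  {BCD}: card=300; try (D,hash)→4200, (C,hash)→4400, (D,nl_idx)→4900, (D,merge)→6750, (C,nl_idx)→7100, (C,merge)→10150 …(+5); best=4200 via (D,hash)
  {ABC}: card=400; try (A,nl_idx)→5400, (C,hash)→6200, (A,hash)→7200, (A,merge)→8400, (C,nl_idx)→10000, (C,merge)→13950 …(+5); best=5400 via (A,nl_idx)
  {ABD}: card=40; try (D,hash)→8000, (A,nl_idx)→8640, (A,hash)→9200, (D,nl_idx)→11240, (B,hash)→11700, (A,merge)→12800 …(+5); best=8000 via (D,hash)
  {ACD}: card=18750; try (C,hash)→5100, (A,hash)→10050, (D,hash)→11100, (C,merge)→21350, (C,nl_idx)→30750, (A,merge)→52650 …(+6); best=5100 via (C,hash)
  {ABCD}: card=10; try (A,nl_idx)→6910, (D,hash)→8200, (C,nl_idx)→8250, (D,nl_idx)→8610, (C,merge)→8630, (C,hash)→8640 …(+9); best=6910 via (A,nl_idx)

6910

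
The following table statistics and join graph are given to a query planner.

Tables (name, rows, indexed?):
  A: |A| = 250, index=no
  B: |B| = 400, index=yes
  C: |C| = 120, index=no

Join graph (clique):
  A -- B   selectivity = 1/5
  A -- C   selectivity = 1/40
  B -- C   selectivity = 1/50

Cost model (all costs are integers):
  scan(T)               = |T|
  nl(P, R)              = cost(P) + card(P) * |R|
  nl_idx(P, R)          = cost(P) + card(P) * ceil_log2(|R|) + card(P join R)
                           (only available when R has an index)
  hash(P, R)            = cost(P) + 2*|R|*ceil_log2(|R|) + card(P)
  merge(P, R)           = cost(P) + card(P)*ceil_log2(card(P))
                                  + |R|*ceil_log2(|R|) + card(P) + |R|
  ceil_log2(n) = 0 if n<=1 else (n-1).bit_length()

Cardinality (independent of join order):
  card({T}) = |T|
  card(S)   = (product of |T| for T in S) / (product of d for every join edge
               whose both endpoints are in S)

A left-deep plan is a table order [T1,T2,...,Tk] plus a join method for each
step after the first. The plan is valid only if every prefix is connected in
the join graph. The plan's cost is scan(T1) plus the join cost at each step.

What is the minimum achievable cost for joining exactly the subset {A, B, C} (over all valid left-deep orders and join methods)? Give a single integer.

7120

Selinger DP over subsets of {A,B,C}:
  {A}: scan cost=250, card=250
  {B}: scan cost=400, card=400
  {C}: scan cost=120, card=120
  {AB}: card=20000; try (A,hash)→4800, (B,merge)→6500, (A,merge)→6650, (B,hash)→7700, (B,nl_idx)→22500, (B,nl)→100250 …(+1); best=4800 via (A,hash)
  {AC}: card=750; try (C,hash)→2180, (A,merge)→3330, (C,merge)→3460, (A,hash)→4240, (A,nl)→30120, (C,nl)→30250; best=2180 via (C,hash)
  {BC}: card=960; try (B,nl_idx)→2160, (C,hash)→2480, (B,merge)→5080, (C,merge)→5360, (B,hash)→7440, (B,nl)→48120 …(+1); best=2160 via (B,nl_idx)
  {ABC}: card=1200; try (A,hash)→7120, (B,hash)→10130, (B,nl_idx)→10130, (B,merge)→14430, (A,merge)→14970, (C,hash)→26480 …(+4); best=7120 via (A,hash)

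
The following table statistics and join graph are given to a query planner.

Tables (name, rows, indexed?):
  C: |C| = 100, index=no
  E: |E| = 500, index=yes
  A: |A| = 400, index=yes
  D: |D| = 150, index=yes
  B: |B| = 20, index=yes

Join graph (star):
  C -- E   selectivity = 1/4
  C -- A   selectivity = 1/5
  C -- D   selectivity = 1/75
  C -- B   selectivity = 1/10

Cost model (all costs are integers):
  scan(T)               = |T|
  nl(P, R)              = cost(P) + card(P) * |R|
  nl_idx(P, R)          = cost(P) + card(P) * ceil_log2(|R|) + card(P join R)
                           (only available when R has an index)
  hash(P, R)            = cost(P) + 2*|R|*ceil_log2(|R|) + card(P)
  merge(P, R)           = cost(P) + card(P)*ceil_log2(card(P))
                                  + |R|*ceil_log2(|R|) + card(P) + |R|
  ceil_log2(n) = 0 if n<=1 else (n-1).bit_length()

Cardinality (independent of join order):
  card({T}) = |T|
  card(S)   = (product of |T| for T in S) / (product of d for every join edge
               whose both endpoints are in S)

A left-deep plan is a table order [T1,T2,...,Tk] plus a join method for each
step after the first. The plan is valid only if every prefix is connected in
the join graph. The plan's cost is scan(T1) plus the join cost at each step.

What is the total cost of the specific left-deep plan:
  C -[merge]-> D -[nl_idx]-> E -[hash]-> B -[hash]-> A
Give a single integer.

111450

step 1: scan C: cost=100, card=100
step 2: join D via merge
    card(P join D) = 100*150/(75) = 200
    cost = 100 + 100*7 + 150*8 + 100 + 150 = 2250
step 3: join E via nl_idx
    card(P join E) = 200*500/(4) = 25000
    cost = 2250 + 200*9 + 25000 = 29050
step 4: join B via hash
    card(P join B) = 25000*20/(10) = 50000
    cost = 29050 + 2*20*5 + 25000 = 54250
step 5: join A via hash
    card(P join A) = 50000*400/(5) = 4000000
    cost = 54250 + 2*400*9 + 50000 = 111450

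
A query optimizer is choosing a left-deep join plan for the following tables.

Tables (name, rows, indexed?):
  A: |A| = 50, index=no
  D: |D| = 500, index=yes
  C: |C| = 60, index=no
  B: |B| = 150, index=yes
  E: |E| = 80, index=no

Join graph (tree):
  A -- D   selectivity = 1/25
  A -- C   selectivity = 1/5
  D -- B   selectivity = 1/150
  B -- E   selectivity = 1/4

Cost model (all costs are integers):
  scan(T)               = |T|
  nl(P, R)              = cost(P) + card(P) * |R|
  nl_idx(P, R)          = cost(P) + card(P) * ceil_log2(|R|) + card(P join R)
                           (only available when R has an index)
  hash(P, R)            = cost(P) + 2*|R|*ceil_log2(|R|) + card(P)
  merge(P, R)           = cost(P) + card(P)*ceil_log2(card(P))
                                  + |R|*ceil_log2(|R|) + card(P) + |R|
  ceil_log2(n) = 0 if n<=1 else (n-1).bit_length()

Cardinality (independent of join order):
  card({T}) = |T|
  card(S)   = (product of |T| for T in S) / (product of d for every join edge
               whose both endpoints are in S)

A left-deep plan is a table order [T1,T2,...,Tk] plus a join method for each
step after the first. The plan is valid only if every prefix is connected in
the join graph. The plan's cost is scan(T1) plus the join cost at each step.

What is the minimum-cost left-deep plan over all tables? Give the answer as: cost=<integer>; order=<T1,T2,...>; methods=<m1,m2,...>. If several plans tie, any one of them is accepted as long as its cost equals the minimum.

cost=17940; order=B,D,A,C,E; methods=nl_idx,hash,hash,hash

Selinger DP (subsets sized 1..n):
  {A}: scan cost=50, card=50
  {D}: scan cost=500, card=500
  {C}: scan cost=60, card=60
  {B}: scan cost=150, card=150
  {E}: scan cost=80, card=80
  {AD}: card=1000; try (D,nl_idx)→1500, (A,hash)→1600, (D,merge)→5400, (A,merge)→5850, (D,hash)→9100, (D,nl)→25050 …(+1); best=1500 via (D,nl_idx)
  {AC}: card=600; try (A,hash)→720, (C,hash)→820, (C,merge)→820, (A,merge)→830, (C,nl)→3050, (A,nl)→3060; best=720 via (A,hash)
  {BD}: card=500; try (D,nl_idx)→2000, (B,hash)→3400, (B,nl_idx)→5000, (D,merge)→6500, (B,merge)→6850, (D,hash)→9300 …(+2); best=2000 via (D,nl_idx)
  {BE}: card=3000; try (E,hash)→1420, (B,merge)→2070, (E,merge)→2140, (B,hash)→2560, (B,nl_idx)→3720, (B,nl)→12080 …(+1); best=1420 via (E,hash)
  {ACD}: card=12000; try (C,hash)→3220, (D,hash)→10320, (D,merge)→12320, (C,merge)→12920, (D,nl_idx)→18120, (C,nl)→61500 …(+1); best=3220 via (C,hash)
  {ABD}: card=1000; try (A,hash)→3100, (B,hash)→4900, (A,merge)→7350, (B,nl_idx)→10500, (B,merge)→13850, (A,nl)→27000 …(+1); best=3100 via (A,hash)
  {BDE}: card=10000; try (E,hash)→3620, (E,merge)→7640, (D,hash)→13420, (D,nl_idx)→38420, (E,nl)→42000, (D,merge)→45420 …(+1); best=3620 via (E,hash)
  {ABCD}: card=12000; try (C,hash)→4820, (C,merge)→14520, (B,hash)→17620, (C,nl)→63100, (B,nl_idx)→111220, (B,merge)→184570 …(+1); best=4820 via (C,hash)
  {ABDE}: card=20000; try (E,hash)→5220, (A,hash)→14220, (E,merge)→14740, (E,nl)→83100, (A,merge)→153970, (A,nl)→503620; best=5220 via (E,hash)
  {ABCDE}: card=240000; try (E,hash)→17940, (C,hash)→25940, (E,merge)→185460, (C,merge)→325640, (E,nl)→964820, (C,nl)→1205220; best=17940 via (E,hash)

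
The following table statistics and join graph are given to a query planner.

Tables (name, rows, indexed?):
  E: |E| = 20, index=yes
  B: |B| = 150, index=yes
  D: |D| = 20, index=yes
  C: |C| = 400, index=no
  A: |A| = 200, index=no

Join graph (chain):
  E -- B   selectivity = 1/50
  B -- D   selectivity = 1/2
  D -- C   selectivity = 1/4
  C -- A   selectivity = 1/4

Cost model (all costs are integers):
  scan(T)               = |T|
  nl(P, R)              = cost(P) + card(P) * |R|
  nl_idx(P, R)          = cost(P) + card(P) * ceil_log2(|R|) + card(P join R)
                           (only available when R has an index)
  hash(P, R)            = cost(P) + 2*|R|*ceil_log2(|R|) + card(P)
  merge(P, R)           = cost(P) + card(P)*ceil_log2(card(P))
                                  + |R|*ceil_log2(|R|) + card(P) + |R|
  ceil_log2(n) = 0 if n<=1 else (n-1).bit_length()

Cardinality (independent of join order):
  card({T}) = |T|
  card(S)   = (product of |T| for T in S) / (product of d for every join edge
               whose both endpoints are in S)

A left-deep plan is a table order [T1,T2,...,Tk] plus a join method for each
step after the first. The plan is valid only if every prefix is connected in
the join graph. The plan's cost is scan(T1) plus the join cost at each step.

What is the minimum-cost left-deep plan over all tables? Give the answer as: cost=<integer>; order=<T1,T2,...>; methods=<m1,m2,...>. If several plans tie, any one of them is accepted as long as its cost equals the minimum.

Selinger DP (subsets sized 1..n):
  {E}: scan cost=20, card=20
  {B}: scan cost=150, card=150
  {D}: scan cost=20, card=20
  {C}: scan cost=400, card=400
  {A}: scan cost=200, card=200
  {BE}: card=60; try (B,nl_idx)→240, (E,hash)→500, (E,nl_idx)→960, (B,merge)→1490, (E,merge)→1620, (B,hash)→2440 …(+2); best=240 via (B,nl_idx)
  {BD}: card=1500; try (D,hash)→500, (B,merge)→1490, (D,merge)→1620, (B,nl_idx)→1680, (D,nl_idx)→2400, (B,hash)→2440 …(+2); best=500 via (D,hash)
  {CD}: card=2000; try (D,hash)→1000, (C,merge)→4140, (D,nl_idx)→4400, (D,merge)→4520, (C,hash)→7240, (C,nl)→8020 …(+1); best=1000 via (D,hash)
  {AC}: card=20000; try (A,hash)→4000, (C,merge)→6000, (A,merge)→6200, (C,hash)→7600, (C,nl)→80200, (A,nl)→80400; best=4000 via (A,hash)
  {BDE}: card=600; try (D,hash)→500, (D,merge)→780, (D,nl_idx)→1140, (D,nl)→1440, (E,hash)→2200, (E,nl_idx)→8600 …(+2); best=500 via (D,hash)
  {BCD}: card=150000; try (B,hash)→5400, (C,hash)→9200, (C,merge)→22500, (B,merge)→26350, (B,nl_idx)→167000, (B,nl)→301000 …(+1); best=5400 via (B,hash)
  {ACD}: card=100000; try (A,hash)→6200, (D,hash)→24200, (A,merge)→26800, (D,nl_idx)→204000, (D,merge)→324120, (A,nl)→401000 …(+1); best=6200 via (A,hash)
  {BCDE}: card=60000; try (C,hash)→8300, (C,merge)→11100, (E,hash)→155600, (C,nl)→240500, (E,nl_idx)→815400, (E,merge)→2855520 …(+1); best=8300 via (C,hash)
  {ABCD}: card=7500000; try (B,hash)→108600, (A,hash)→158600, (B,merge)→1807550, (A,merge)→2857200, (B,nl_idx)→8306200, (B,nl)→15006200 …(+1); best=108600 via (B,hash)
  {ABCDE}: card=3000000; try (A,hash)→71500, (A,merge)→1030100, (E,hash)→7608800, (A,nl)→12008300, (E,nl_idx)→40608600, (E,nl)→150108600 …(+1); best=71500 via (A,hash)

cost=71500; order=E,B,D,C,A; methods=nl_idx,hash,hash,hash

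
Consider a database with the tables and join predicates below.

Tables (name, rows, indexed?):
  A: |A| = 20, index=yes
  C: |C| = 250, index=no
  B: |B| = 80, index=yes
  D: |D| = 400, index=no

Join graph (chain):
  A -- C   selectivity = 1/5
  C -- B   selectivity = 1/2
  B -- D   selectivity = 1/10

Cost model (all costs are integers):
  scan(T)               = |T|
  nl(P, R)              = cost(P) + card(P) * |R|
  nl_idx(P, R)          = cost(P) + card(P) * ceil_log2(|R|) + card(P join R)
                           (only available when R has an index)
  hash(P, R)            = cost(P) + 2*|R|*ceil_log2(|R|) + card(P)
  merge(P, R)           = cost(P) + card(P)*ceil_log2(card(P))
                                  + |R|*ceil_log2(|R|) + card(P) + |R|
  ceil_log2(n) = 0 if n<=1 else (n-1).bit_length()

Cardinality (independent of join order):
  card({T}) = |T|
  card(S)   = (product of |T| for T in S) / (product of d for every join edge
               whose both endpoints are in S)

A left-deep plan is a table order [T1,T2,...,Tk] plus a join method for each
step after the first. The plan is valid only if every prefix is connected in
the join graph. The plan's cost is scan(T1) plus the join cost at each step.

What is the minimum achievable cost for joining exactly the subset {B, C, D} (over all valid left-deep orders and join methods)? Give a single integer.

9120

Selinger DP over subsets of {B,C,D}:
  {C}: scan cost=250, card=250
  {B}: scan cost=80, card=80
  {D}: scan cost=400, card=400
  {BC}: card=10000; try (B,hash)→1620, (C,merge)→2970, (B,merge)→3140, (C,hash)→4160, (B,nl_idx)→12000, (C,nl)→20080 …(+1); best=1620 via (B,hash)
  {BD}: card=3200; try (B,hash)→1920, (D,merge)→4720, (B,merge)→5040, (B,nl_idx)→6400, (D,hash)→7360, (D,nl)→32080 …(+1); best=1920 via (B,hash)
  {BCD}: card=400000; try (C,hash)→9120, (D,hash)→18820, (C,merge)→45770, (D,merge)→155620, (C,nl)→801920, (D,nl)→4001620; best=9120 via (C,hash)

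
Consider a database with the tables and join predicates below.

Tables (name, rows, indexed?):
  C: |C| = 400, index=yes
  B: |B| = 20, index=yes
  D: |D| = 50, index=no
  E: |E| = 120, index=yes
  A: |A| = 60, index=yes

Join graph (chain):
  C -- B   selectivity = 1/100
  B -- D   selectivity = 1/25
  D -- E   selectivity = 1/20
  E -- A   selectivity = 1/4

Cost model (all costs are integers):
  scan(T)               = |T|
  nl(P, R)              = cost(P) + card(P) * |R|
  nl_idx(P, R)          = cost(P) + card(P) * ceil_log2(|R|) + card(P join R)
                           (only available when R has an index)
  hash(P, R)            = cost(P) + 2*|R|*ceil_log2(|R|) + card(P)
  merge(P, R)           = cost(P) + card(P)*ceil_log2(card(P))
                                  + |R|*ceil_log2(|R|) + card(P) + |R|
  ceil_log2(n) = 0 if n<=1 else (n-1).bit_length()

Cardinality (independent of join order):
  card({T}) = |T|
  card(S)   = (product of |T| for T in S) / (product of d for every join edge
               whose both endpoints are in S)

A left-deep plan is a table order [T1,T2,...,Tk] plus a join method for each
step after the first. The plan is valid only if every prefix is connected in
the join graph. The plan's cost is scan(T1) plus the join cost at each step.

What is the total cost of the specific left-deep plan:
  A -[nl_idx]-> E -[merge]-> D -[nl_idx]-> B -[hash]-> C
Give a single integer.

step 1: scan A: cost=60, card=60
step 2: join E via nl_idx
    card(P join E) = 60*120/(4) = 1800
    cost = 60 + 60*7 + 1800 = 2280
step 3: join D via merge
    card(P join D) = 1800*50/(20) = 4500
    cost = 2280 + 1800*11 + 50*6 + 1800 + 50 = 24230
step 4: join B via nl_idx
    card(P join B) = 4500*20/(25) = 3600
    cost = 24230 + 4500*5 + 3600 = 50330
step 5: join C via hash
    card(P join C) = 3600*400/(100) = 14400
    cost = 50330 + 2*400*9 + 3600 = 61130

61130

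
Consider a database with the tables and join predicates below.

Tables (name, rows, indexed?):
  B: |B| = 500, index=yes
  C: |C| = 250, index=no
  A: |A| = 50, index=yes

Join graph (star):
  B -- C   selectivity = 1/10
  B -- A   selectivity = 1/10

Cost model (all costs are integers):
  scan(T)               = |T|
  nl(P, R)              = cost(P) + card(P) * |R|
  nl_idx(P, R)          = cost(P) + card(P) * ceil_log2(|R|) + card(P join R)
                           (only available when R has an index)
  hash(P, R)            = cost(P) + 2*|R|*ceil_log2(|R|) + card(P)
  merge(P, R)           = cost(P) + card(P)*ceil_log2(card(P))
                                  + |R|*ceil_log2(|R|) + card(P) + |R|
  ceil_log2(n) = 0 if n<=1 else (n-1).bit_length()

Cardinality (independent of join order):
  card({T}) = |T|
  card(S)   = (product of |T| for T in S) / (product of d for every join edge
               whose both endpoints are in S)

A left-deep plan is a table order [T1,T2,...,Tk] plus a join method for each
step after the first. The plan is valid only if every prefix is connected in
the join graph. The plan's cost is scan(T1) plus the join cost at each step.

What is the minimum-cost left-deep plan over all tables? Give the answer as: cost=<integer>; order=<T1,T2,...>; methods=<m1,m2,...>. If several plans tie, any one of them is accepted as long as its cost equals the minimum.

cost=8100; order=B,A,C; methods=hash,hash

Selinger DP (subsets sized 1..n):
  {B}: scan cost=500, card=500
  {C}: scan cost=250, card=250
  {A}: scan cost=50, card=50
  {BC}: card=12500; try (C,hash)→5000, (B,merge)→7500, (C,merge)→7750, (B,hash)→9500, (B,nl_idx)→15000, (B,nl)→125250 …(+1); best=5000 via (C,hash)
  {AB}: card=2500; try (A,hash)→1600, (B,nl_idx)→3000, (B,merge)→5400, (A,merge)→5850, (A,nl_idx)→6000, (B,hash)→9100 …(+2); best=1600 via (A,hash)
  {ABC}: card=62500; try (C,hash)→8100, (A,hash)→18100, (C,merge)→36350, (A,nl_idx)→142500, (A,merge)→192850, (C,nl)→626600 …(+1); best=8100 via (C,hash)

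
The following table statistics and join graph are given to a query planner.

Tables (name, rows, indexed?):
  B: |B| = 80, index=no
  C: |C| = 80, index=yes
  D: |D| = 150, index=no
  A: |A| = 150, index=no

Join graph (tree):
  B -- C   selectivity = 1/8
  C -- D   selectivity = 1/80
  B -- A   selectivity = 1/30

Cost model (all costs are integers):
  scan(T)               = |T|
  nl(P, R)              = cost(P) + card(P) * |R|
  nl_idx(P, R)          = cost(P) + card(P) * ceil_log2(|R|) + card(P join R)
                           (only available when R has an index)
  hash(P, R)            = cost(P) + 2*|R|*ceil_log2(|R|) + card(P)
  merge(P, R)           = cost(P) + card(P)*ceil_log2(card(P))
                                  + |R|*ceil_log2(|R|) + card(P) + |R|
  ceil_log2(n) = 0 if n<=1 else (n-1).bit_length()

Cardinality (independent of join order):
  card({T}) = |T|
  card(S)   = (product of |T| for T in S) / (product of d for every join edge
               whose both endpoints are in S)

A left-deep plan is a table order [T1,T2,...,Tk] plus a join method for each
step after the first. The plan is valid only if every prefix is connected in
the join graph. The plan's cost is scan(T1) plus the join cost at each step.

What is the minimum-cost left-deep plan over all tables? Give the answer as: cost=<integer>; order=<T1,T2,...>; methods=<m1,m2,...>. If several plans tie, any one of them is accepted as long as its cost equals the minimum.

cost=6520; order=D,C,B,A; methods=nl_idx,hash,hash

Selinger DP (subsets sized 1..n):
  {B}: scan cost=80, card=80
  {C}: scan cost=80, card=80
  {D}: scan cost=150, card=150
  {A}: scan cost=150, card=150
  {BC}: card=800; try (C,hash)→1280, (B,hash)→1280, (C,merge)→1360, (B,merge)→1360, (C,nl_idx)→1440, (C,nl)→6480 …(+1); best=1280 via (C,hash)
  {AB}: card=400; try (B,hash)→1420, (A,merge)→2070, (B,merge)→2140, (A,hash)→2560, (A,nl)→12080, (B,nl)→12150; best=1420 via (B,hash)
  {CD}: card=150; try (C,nl_idx)→1350, (C,hash)→1420, (D,merge)→2070, (C,merge)→2140, (D,hash)→2560, (D,nl)→12080 …(+1); best=1350 via (C,nl_idx)
  {BCD}: card=1500; try (B,hash)→2620, (B,merge)→3340, (D,hash)→4480, (D,merge)→11430, (B,nl)→13350, (D,nl)→121280; best=2620 via (B,hash)
  {ABC}: card=4000; try (C,hash)→2940, (A,hash)→4480, (C,merge)→6060, (C,nl_idx)→8220, (A,merge)→11430, (C,nl)→33420 …(+1); best=2940 via (C,hash)
  {ABCD}: card=7500; try (A,hash)→6520, (D,hash)→9340, (A,merge)→21970, (D,merge)→56290, (A,nl)→227620, (D,nl)→602940; best=6520 via (A,hash)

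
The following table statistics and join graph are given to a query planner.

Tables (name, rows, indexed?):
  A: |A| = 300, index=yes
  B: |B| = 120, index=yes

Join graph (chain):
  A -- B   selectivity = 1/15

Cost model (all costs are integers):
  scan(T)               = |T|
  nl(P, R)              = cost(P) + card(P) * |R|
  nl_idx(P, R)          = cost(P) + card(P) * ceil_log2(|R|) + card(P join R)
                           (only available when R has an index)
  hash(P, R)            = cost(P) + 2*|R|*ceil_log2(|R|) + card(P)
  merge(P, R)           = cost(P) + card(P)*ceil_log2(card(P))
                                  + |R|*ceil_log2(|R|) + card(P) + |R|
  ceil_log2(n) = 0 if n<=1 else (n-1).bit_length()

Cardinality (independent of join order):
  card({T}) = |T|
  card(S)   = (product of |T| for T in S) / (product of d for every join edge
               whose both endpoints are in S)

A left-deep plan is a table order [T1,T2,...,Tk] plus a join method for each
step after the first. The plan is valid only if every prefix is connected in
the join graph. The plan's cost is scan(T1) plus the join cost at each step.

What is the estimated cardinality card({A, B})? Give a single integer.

2400

Tables in S: A(300), B(120)
Edges inside S: A-B(d=15)
numerator = 300 * 120 = 36000
denominator = 15 = 15
card(S) = 36000 / 15 = 2400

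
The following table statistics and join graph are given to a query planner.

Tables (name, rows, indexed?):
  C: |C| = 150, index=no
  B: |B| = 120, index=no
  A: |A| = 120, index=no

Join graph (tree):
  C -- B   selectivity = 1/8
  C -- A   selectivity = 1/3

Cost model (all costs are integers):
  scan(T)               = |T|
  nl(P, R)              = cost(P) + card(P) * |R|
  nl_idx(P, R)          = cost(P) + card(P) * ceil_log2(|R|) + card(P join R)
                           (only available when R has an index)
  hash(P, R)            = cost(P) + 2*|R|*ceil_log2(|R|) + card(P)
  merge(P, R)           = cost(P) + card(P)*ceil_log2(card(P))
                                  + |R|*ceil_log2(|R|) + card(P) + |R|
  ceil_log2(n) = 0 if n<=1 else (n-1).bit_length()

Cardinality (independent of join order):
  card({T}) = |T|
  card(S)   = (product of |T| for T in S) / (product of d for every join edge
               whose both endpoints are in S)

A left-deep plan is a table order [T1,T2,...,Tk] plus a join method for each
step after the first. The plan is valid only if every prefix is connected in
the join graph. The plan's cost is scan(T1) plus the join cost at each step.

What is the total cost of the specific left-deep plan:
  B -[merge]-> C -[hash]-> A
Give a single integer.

step 1: scan B: cost=120, card=120
step 2: join C via merge
    card(P join C) = 120*150/(8) = 2250
    cost = 120 + 120*7 + 150*8 + 120 + 150 = 2430
step 3: join A via hash
    card(P join A) = 2250*120/(3) = 90000
    cost = 2430 + 2*120*7 + 2250 = 6360

6360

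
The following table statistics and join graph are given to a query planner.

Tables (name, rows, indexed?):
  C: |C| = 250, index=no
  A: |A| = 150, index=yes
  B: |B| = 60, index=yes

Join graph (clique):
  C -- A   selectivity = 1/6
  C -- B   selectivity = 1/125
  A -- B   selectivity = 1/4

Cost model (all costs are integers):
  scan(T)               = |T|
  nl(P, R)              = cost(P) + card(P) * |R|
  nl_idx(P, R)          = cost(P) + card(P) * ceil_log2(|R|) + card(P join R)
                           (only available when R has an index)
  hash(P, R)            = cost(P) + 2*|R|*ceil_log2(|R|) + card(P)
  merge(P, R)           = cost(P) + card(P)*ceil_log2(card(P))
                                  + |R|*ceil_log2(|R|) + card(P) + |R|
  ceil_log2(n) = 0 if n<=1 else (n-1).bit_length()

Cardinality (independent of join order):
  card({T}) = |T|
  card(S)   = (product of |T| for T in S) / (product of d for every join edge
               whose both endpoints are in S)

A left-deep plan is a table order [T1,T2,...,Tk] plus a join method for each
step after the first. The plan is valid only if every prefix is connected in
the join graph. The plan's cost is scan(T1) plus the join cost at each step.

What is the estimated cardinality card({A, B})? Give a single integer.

Tables in S: A(150), B(60)
Edges inside S: A-B(d=4)
numerator = 150 * 60 = 9000
denominator = 4 = 4
card(S) = 9000 / 4 = 2250

2250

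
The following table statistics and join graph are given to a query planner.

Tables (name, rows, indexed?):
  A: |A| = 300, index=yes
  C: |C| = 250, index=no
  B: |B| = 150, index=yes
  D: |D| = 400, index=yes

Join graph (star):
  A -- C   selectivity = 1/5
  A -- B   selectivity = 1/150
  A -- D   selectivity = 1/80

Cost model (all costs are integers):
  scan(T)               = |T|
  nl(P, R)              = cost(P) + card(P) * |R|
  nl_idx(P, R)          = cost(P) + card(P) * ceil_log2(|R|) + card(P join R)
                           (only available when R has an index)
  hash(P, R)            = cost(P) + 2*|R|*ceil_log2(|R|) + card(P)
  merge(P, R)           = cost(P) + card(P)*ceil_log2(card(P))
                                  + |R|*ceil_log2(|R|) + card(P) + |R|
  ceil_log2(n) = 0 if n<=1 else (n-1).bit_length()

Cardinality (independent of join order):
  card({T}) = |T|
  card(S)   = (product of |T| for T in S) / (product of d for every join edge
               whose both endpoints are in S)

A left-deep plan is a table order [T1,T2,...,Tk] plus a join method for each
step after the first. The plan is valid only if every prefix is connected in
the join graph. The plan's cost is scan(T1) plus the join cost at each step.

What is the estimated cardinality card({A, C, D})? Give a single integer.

Tables in S: A(300), C(250), D(400)
Edges inside S: A-C(d=5), A-D(d=80)
numerator = 300 * 250 * 400 = 30000000
denominator = 5 * 80 = 400
card(S) = 30000000 / 400 = 75000

75000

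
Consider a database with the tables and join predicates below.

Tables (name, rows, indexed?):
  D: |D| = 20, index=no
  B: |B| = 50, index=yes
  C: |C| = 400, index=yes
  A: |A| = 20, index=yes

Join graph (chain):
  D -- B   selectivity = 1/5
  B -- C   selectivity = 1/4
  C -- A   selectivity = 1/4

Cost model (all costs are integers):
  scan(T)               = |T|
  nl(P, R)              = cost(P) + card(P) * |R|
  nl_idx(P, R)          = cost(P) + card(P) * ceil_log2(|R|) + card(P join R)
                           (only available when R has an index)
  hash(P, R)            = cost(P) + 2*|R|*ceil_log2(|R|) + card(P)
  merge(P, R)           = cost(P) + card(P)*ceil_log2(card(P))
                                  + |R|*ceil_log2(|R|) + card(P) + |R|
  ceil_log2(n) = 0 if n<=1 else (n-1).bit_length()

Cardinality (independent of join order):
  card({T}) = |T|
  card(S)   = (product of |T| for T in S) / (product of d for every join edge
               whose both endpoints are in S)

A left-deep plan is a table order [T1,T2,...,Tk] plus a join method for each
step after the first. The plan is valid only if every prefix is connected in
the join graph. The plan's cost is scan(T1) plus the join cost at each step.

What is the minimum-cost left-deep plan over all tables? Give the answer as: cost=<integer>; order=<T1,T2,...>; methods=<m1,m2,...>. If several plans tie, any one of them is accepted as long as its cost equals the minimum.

cost=26300; order=B,D,C,A; methods=hash,merge,hash

Selinger DP (subsets sized 1..n):
  {D}: scan cost=20, card=20
  {B}: scan cost=50, card=50
  {C}: scan cost=400, card=400
  {A}: scan cost=20, card=20
  {BD}: card=200; try (D,hash)→300, (B,nl_idx)→340, (B,merge)→490, (D,merge)→520, (B,hash)→640, (B,nl)→1020 …(+1); best=300 via (D,hash)
  {BC}: card=5000; try (B,hash)→1400, (C,merge)→4400, (B,merge)→4750, (C,nl_idx)→5500, (C,hash)→7300, (B,nl_idx)→7800 …(+2); best=1400 via (B,hash)
  {AC}: card=2000; try (A,hash)→1000, (C,nl_idx)→2200, (C,merge)→4140, (A,nl_idx)→4400, (A,merge)→4520, (C,hash)→7240 …(+2); best=1000 via (A,hash)
  {BCD}: card=20000; try (C,merge)→6100, (D,hash)→6600, (C,hash)→7700, (C,nl_idx)→22100, (D,merge)→71520, (C,nl)→80300 …(+1); best=6100 via (C,merge)
  {ABC}: card=25000; try (B,hash)→3600, (A,hash)→6600, (B,merge)→25350, (B,nl_idx)→38000, (A,nl_idx)→51400, (A,merge)→71520 …(+2); best=3600 via (B,hash)
  {ABCD}: card=100000; try (A,hash)→26300, (D,hash)→28800, (A,nl_idx)→206100, (A,merge)→326220, (D,merge)→403720, (A,nl)→406100 …(+1); best=26300 via (A,hash)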